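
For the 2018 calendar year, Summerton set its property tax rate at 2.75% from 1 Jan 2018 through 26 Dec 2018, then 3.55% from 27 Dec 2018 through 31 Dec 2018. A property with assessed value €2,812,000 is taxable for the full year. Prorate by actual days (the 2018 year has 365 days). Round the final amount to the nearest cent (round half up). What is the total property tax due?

€77,638.16

1 Jan – 26 Dec 2018: 360 days at 2.75% → €2,812,000 × 2.75% × 360/365 = €76,270.6849
27 Dec – 31 Dec 2018: 5 days at 3.55% → €2,812,000 × 3.55% × 5/365 = €1,367.4795
Total = €77,638.1644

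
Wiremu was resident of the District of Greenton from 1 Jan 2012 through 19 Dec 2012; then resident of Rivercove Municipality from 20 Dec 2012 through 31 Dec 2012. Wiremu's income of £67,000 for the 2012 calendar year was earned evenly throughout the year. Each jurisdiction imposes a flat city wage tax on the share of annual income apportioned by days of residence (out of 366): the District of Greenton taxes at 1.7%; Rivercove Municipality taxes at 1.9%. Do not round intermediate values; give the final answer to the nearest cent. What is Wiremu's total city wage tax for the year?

£1,143.39

The District of Greenton, 1 Jan – 19 Dec 2012: 354 days → £67,000 × 1.7% × 354/366 = £1,101.6557
Rivercove Municipality, 20 Dec – 31 Dec 2012: 12 days → £67,000 × 1.9% × 12/366 = £41.7377
Total = £1,143.3934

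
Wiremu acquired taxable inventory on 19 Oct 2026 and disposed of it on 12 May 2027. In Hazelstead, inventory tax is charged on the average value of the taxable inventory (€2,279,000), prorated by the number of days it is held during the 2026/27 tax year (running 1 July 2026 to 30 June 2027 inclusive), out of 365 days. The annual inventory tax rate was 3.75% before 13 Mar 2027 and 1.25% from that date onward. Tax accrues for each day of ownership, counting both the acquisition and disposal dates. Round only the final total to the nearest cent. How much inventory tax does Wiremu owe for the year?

19 Oct 2026 – 12 Mar 2027: 145 days at 3.75% → €2,279,000 × 3.75% × 145/365 = €33,950.8562
13 Mar – 12 May 2027: 61 days at 1.25% → €2,279,000 × 1.25% × 61/365 = €4,760.9247
Total = €38,711.7808

€38,711.78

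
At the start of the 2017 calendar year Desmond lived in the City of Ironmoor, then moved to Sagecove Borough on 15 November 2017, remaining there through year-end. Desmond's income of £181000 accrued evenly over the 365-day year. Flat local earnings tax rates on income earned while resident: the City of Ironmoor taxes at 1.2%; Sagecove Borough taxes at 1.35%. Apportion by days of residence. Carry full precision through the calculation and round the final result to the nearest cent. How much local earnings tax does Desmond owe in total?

The City of Ironmoor, 1 January – 14 November 2017: 318 days → £181000 × 1.2% × 318/365 = £1892.3178
Sagecove Borough, 15 November – 31 December 2017: 47 days → £181000 × 1.35% × 47/365 = £314.6425
Total = £2206.9603

£2206.96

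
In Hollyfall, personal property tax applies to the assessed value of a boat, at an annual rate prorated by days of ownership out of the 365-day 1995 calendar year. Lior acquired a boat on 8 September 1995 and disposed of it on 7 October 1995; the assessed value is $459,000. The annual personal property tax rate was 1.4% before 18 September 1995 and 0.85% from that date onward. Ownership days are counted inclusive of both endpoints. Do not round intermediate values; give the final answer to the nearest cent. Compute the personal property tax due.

$389.84

8 September – 17 September 1995: 10 days at 1.4% → $459,000 × 1.4% × 10/365 = $176.0548
18 September – 7 October 1995: 20 days at 0.85% → $459,000 × 0.85% × 20/365 = $213.7808
Total = $389.8356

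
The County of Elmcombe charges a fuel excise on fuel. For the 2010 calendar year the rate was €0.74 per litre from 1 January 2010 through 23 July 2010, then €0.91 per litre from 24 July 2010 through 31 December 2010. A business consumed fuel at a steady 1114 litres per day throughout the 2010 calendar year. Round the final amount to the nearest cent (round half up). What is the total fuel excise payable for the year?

1 January – 23 July 2010: 204 days × 1114 litres/day = 227,256 litres at €0.74/litre → €168169.44
24 July – 31 December 2010: 161 days × 1114 litres/day = 179,354 litres at €0.91/litre → €163212.14

€331381.58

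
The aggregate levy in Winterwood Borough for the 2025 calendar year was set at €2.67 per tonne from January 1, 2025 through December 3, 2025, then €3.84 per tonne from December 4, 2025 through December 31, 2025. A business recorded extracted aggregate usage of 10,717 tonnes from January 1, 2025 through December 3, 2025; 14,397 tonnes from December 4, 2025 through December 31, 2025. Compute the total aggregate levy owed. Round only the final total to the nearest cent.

€83,898.87

January 1 – December 3, 2025: 10,717 tonnes at €2.67/tonne → €28,614.39
December 4 – December 31, 2025: 14,397 tonnes at €3.84/tonne → €55,284.48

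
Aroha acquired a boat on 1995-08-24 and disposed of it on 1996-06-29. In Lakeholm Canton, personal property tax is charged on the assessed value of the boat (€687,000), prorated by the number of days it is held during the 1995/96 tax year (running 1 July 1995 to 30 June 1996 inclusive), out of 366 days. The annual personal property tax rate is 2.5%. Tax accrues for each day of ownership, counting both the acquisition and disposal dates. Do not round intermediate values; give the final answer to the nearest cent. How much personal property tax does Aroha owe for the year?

€14,594.06

Days held (1995-08-24 to 1996-06-29): 311 out of 366
Tax = €687,000 × 2.5% × 311/366 = €14,594.0574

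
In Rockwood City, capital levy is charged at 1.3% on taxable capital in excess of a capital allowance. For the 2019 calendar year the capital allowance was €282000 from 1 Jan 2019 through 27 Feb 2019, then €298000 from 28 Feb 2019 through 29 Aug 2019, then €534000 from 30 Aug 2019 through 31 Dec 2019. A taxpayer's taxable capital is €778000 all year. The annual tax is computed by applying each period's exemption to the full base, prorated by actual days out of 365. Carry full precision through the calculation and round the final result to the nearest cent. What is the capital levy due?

€5230.77

1 Jan – 27 Feb 2019: 58 days, exemption €282000 → (€778000 − €282000) × 1.3% × 58/365 = €1024.6137
28 Feb – 29 Aug 2019: 183 days, exemption €298000 → (€778000 − €298000) × 1.3% × 183/365 = €3128.5479
30 Aug – 31 Dec 2019: 124 days, exemption €534000 → (€778000 − €534000) × 1.3% × 124/365 = €1077.6110
Total = €5230.7726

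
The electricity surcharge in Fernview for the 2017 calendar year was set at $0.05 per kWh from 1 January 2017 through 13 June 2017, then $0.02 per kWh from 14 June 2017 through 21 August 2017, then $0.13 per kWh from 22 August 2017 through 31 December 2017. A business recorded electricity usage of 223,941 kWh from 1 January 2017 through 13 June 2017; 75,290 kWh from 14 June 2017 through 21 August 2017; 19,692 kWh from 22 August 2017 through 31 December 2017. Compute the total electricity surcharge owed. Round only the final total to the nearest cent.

1 January – 13 June 2017: 223,941 kWh at $0.05/kWh → $11,197.05
14 June – 21 August 2017: 75,290 kWh at $0.02/kWh → $1,505.80
22 August – 31 December 2017: 19,692 kWh at $0.13/kWh → $2,559.96

$15,262.81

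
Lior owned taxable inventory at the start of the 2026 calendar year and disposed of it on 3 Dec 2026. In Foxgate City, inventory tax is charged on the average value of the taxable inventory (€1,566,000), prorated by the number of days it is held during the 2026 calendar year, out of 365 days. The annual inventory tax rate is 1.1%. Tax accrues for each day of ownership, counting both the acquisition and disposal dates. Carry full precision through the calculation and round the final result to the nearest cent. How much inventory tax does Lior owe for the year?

Days held (1 Jan – 3 Dec 2026): 337 out of 365
Tax = €1,566,000 × 1.1% × 337/365 = €15,904.5534

€15,904.55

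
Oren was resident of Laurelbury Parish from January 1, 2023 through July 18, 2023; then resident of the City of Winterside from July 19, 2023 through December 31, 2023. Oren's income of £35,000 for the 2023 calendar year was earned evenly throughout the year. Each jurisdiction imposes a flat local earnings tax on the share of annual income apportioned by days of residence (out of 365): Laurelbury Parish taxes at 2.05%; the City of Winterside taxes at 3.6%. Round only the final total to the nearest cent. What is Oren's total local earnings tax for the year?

£964.23

Laurelbury Parish, January 1 – July 18, 2023: 199 days → £35,000 × 2.05% × 199/365 = £391.1849
The City of Winterside, July 19 – December 31, 2023: 166 days → £35,000 × 3.6% × 166/365 = £573.0411
Total = £964.2260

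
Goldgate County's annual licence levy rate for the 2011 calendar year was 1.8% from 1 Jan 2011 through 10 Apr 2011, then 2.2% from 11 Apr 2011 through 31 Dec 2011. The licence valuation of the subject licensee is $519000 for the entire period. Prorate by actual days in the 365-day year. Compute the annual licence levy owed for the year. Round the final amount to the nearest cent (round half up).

$10849.23

1 Jan – 10 Apr 2011: 100 days at 1.8% → $519000 × 1.8% × 100/365 = $2559.4521
11 Apr – 31 Dec 2011: 265 days at 2.2% → $519000 × 2.2% × 265/365 = $8289.7808
Total = $10849.2329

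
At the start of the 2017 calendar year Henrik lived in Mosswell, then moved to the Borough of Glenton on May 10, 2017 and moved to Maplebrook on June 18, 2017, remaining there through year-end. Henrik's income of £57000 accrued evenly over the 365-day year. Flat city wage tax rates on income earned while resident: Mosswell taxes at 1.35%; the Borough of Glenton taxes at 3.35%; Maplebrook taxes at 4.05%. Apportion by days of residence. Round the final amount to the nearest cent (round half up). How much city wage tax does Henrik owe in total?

Mosswell, January 1 – May 9, 2017: 129 days → £57000 × 1.35% × 129/365 = £271.9603
The Borough of Glenton, May 10 – June 17, 2017: 39 days → £57000 × 3.35% × 39/365 = £204.0288
Maplebrook, June 18 – December 31, 2017: 197 days → £57000 × 4.05% × 197/365 = £1245.9575
Total = £1721.9466

£1721.95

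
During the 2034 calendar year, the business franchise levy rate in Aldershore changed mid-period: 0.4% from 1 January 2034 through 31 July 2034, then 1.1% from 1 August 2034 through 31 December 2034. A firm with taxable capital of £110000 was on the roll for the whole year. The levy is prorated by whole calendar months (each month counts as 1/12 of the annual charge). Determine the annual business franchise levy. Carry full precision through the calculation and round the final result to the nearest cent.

£760.83

1 January – 31 July 2034: 7 months at 0.4% → £110000 × 0.4% × 7/12 = £256.6667
1 August – 31 December 2034: 5 months at 1.1% → £110000 × 1.1% × 5/12 = £504.1667
Total = £760.8333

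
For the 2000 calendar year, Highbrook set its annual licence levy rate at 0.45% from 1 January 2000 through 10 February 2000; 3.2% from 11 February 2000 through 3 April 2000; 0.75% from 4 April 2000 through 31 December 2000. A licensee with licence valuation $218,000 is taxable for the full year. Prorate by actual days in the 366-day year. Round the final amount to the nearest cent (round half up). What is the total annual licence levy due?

1 January – 10 February 2000: 41 days at 0.45% → $218,000 × 0.45% × 41/366 = $109.8934
11 February – 3 April 2000: 53 days at 3.2% → $218,000 × 3.2% × 53/366 = $1,010.1858
4 April – 31 December 2000: 272 days at 0.75% → $218,000 × 0.75% × 272/366 = $1,215.0820
Total = $2,335.1612

$2,335.16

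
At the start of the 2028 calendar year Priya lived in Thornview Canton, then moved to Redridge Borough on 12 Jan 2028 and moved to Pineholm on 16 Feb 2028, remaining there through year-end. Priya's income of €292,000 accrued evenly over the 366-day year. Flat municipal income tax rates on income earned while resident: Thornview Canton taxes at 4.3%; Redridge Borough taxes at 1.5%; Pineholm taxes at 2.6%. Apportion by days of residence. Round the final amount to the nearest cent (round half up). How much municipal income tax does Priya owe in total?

Thornview Canton, 1 Jan – 11 Jan 2028: 11 days → €292,000 × 4.3% × 11/366 = €377.3661
Redridge Borough, 12 Jan – 15 Feb 2028: 35 days → €292,000 × 1.5% × 35/366 = €418.8525
Pineholm, 16 Feb – 31 Dec 2028: 320 days → €292,000 × 2.6% × 320/366 = €6,637.8142
Total = €7,434.0328

€7,434.03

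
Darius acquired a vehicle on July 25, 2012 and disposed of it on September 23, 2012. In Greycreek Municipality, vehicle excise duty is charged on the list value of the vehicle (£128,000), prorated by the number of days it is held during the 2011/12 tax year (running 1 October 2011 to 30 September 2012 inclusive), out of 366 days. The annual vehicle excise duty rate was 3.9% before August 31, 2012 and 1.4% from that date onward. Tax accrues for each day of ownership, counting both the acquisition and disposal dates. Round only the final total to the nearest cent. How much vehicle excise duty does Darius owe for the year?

July 25 – August 30, 2012: 37 days at 3.9% → £128,000 × 3.9% × 37/366 = £504.6557
August 31 – September 23, 2012: 24 days at 1.4% → £128,000 × 1.4% × 24/366 = £117.5082
Total = £622.1639

£622.16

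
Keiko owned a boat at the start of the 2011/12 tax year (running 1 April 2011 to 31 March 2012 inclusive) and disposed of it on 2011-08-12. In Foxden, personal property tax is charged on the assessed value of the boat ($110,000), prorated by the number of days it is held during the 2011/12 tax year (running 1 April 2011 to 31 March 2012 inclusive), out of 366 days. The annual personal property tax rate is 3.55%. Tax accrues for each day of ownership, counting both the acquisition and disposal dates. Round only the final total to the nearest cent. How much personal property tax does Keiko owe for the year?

Days held (2011-04-01 to 2011-08-12): 134 out of 366
Tax = $110,000 × 3.55% × 134/366 = $1,429.6995

$1,429.70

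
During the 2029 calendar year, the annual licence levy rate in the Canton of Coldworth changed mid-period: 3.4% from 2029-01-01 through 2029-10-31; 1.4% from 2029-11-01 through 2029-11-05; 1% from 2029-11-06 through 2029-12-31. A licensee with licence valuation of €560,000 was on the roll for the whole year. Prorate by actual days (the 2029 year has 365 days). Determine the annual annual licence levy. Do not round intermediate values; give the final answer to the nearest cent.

2029-01-01 to 2029-10-31: 304 days at 3.4% → €560,000 × 3.4% × 304/365 = €15,857.9726
2029-11-01 to 2029-11-05: 5 days at 1.4% → €560,000 × 1.4% × 5/365 = €107.3973
2029-11-06 to 2029-12-31: 56 days at 1% → €560,000 × 1% × 56/365 = €859.1781
Total = €16,824.5479

€16,824.55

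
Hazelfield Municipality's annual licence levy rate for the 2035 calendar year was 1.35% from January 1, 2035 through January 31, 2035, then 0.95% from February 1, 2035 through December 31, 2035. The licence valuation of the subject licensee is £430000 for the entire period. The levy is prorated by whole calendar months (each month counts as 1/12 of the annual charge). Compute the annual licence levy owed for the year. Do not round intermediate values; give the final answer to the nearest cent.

January 1 – January 31, 2035: 1 month at 1.35% → £430000 × 1.35% × 1/12 = £483.7500
February 1 – December 31, 2035: 11 months at 0.95% → £430000 × 0.95% × 11/12 = £3744.5833
Total = £4228.3333

£4228.33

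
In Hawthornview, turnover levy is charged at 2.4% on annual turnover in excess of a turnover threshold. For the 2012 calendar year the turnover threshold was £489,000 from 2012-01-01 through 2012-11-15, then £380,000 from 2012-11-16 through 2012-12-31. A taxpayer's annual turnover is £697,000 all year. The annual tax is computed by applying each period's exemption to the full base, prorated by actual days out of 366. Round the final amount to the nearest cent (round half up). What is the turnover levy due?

2012-01-01 to 2012-11-15: 320 days, exemption £489,000 → (£697,000 − £489,000) × 2.4% × 320/366 = £4,364.5902
2012-11-16 to 2012-12-31: 46 days, exemption £380,000 → (£697,000 − £380,000) × 2.4% × 46/366 = £956.1967
Total = £5,320.7869

£5,320.79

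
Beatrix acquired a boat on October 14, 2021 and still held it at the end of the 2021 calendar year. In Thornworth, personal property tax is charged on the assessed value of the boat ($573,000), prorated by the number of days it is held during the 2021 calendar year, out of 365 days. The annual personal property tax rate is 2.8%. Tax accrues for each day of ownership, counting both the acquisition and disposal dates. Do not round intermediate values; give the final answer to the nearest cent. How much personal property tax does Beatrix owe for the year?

$3,472.54

Days held (October 14 – December 31, 2021): 79 out of 365
Tax = $573,000 × 2.8% × 79/365 = $3,472.5370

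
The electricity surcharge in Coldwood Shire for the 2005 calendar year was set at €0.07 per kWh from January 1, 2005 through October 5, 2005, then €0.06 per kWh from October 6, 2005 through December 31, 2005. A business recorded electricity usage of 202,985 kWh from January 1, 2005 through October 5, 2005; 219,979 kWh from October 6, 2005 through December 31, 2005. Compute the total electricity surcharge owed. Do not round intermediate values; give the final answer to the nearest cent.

€27,407.69

January 1 – October 5, 2005: 202,985 kWh at €0.07/kWh → €14,208.95
October 6 – December 31, 2005: 219,979 kWh at €0.06/kWh → €13,198.74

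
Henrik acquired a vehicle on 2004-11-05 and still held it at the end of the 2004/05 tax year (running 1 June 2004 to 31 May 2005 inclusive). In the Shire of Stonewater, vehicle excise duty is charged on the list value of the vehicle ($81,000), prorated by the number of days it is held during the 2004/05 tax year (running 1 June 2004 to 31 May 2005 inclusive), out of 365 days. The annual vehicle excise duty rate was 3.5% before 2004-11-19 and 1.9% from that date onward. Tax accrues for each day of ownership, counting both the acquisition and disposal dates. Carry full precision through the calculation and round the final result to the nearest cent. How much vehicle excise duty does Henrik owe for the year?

2004-11-05 to 2004-11-18: 14 days at 3.5% → $81,000 × 3.5% × 14/365 = $108.7397
2004-11-19 to 2005-05-31: 194 days at 1.9% → $81,000 × 1.9% × 194/365 = $817.9890
Total = $926.7288

$926.73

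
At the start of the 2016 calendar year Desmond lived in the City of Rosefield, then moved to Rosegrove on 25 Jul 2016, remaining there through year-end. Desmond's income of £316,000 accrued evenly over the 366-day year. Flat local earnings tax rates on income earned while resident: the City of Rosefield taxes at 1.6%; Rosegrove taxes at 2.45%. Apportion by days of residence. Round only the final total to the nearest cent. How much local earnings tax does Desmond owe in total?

The City of Rosefield, 1 Jan – 24 Jul 2016: 206 days → £316,000 × 1.6% × 206/366 = £2,845.7268
Rosegrove, 25 Jul – 31 Dec 2016: 160 days → £316,000 × 2.45% × 160/366 = £3,384.4809
Total = £6,230.2077

£6,230.21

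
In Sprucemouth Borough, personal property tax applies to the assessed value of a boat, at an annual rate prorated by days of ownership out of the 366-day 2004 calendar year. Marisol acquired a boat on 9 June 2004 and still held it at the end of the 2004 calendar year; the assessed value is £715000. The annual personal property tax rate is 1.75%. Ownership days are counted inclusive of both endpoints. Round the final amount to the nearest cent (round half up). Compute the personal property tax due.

£7042.55

Days held (9 June – 31 December 2004): 206 out of 366
Tax = £715000 × 1.75% × 206/366 = £7042.5546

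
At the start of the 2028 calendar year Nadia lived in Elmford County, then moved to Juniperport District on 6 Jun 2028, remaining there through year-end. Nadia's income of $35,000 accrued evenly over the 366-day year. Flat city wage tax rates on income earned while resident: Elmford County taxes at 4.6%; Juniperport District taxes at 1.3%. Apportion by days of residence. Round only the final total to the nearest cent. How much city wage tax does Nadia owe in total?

$950.45

Elmford County, 1 Jan – 5 Jun 2028: 157 days → $35,000 × 4.6% × 157/366 = $690.6284
Juniperport District, 6 Jun – 31 Dec 2028: 209 days → $35,000 × 1.3% × 209/366 = $259.8224
Total = $950.4508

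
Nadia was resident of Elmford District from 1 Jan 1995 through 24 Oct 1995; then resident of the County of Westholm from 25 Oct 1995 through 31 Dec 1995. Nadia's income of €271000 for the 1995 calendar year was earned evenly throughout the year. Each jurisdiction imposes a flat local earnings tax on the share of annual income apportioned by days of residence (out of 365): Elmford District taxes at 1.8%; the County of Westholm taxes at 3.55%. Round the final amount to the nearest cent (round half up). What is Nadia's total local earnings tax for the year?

€5761.53

Elmford District, 1 Jan – 24 Oct 1995: 297 days → €271000 × 1.8% × 297/365 = €3969.2219
The County of Westholm, 25 Oct – 31 Dec 1995: 68 days → €271000 × 3.55% × 68/365 = €1792.3123
Total = €5761.5342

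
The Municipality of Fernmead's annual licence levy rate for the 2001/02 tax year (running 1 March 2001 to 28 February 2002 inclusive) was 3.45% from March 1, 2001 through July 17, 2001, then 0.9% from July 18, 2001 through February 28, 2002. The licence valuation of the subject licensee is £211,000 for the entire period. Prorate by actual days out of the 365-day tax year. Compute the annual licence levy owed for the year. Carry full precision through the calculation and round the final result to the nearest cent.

£3,948.01

March 1 – July 17, 2001: 139 days at 3.45% → £211,000 × 3.45% × 139/365 = £2,772.1932
July 18, 2001 – February 28, 2002: 226 days at 0.9% → £211,000 × 0.9% × 226/365 = £1,175.8192
Total = £3,948.0123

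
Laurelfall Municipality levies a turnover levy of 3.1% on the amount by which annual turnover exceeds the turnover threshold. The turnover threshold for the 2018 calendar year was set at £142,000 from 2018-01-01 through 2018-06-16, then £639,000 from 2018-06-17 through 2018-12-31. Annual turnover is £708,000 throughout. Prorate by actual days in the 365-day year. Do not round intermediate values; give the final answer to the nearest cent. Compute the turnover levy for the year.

2018-01-01 to 2018-06-16: 167 days, exemption £142,000 → (£708,000 − £142,000) × 3.1% × 167/365 = £8,027.8959
2018-06-17 to 2018-12-31: 198 days, exemption £639,000 → (£708,000 − £639,000) × 3.1% × 198/365 = £1,160.3342
Total = £9,188.2301

£9,188.23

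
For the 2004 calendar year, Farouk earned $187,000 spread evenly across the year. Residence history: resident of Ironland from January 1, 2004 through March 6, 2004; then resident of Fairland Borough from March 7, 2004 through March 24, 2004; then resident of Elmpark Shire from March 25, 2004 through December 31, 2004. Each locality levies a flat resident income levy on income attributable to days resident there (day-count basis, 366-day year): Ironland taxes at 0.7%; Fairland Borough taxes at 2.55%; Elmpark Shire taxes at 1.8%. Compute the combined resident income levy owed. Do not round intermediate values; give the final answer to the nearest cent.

Ironland, January 1 – March 6, 2004: 66 days → $187,000 × 0.7% × 66/366 = $236.0492
Fairland Borough, March 7 – March 24, 2004: 18 days → $187,000 × 2.55% × 18/366 = $234.5164
Elmpark Shire, March 25 – December 31, 2004: 282 days → $187,000 × 1.8% × 282/366 = $2,593.4754
Total = $3,064.0410

$3,064.04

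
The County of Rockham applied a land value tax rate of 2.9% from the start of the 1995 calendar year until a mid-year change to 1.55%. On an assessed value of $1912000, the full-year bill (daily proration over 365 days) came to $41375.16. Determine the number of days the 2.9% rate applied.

Let d = days at the first rate; then 365 − d days at the second rate.
$1912000 × [2.9%·d + 1.55%·(365−d)] / 365 = $41375.16
Solving gives d = 166, so the new rate took effect on 16 Jun 1995.

166 days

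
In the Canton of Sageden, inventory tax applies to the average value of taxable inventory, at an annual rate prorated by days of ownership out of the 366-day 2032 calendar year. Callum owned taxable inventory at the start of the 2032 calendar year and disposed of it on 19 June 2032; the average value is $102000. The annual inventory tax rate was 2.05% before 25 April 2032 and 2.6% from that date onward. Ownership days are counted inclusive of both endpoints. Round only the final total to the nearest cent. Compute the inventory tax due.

$1062.78

1 January – 24 April 2032: 115 days at 2.05% → $102000 × 2.05% × 115/366 = $657.0082
25 April – 19 June 2032: 56 days at 2.6% → $102000 × 2.6% × 56/366 = $405.7705
Total = $1062.7787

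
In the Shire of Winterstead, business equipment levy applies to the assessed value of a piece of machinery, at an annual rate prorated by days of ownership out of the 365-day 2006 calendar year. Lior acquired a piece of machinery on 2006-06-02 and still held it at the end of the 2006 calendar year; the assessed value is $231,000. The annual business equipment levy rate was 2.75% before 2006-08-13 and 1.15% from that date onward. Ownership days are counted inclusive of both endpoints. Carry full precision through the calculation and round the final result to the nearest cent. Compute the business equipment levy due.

$2,279.31

2006-06-02 to 2006-08-12: 72 days at 2.75% → $231,000 × 2.75% × 72/365 = $1,253.0959
2006-08-13 to 2006-12-31: 141 days at 1.15% → $231,000 × 1.15% × 141/365 = $1,026.2096
Total = $2,279.3055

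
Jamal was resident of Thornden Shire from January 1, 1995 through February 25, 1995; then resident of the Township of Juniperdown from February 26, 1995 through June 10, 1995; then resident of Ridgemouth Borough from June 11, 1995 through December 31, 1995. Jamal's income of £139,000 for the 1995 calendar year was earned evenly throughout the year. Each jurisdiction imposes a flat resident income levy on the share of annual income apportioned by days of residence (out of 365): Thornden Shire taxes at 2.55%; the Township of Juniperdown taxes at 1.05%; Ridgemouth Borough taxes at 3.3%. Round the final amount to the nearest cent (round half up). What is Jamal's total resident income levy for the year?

£3,527.36

Thornden Shire, January 1 – February 25, 1995: 56 days → £139,000 × 2.55% × 56/365 = £543.8137
The Township of Juniperdown, February 26 – June 10, 1995: 105 days → £139,000 × 1.05% × 105/365 = £419.8562
Ridgemouth Borough, June 11 – December 31, 1995: 204 days → £139,000 × 3.3% × 204/365 = £2,563.6932
Total = £3,527.3630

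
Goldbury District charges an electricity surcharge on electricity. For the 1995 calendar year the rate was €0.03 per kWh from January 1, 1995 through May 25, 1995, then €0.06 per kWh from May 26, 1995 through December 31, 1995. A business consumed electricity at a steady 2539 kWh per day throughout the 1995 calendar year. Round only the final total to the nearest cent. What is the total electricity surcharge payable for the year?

January 1 – May 25, 1995: 145 days × 2539 kWh/day = 368,155 kWh at €0.03/kWh → €11,044.65
May 26 – December 31, 1995: 220 days × 2539 kWh/day = 558,580 kWh at €0.06/kWh → €33,514.80

€44,559.45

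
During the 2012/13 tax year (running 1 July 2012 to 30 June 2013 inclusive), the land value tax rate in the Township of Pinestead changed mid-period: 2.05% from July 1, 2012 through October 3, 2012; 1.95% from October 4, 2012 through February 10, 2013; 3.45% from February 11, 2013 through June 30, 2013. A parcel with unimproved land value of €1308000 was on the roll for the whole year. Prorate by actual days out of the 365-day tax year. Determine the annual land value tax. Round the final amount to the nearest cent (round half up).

July 1 – October 3, 2012: 95 days at 2.05% → €1308000 × 2.05% × 95/365 = €6978.9863
October 4, 2012 – February 10, 2013: 130 days at 1.95% → €1308000 × 1.95% × 130/365 = €9084.3288
February 11 – June 30, 2013: 140 days at 3.45% → €1308000 × 3.45% × 140/365 = €17308.6027
Total = €33371.9178

€33371.92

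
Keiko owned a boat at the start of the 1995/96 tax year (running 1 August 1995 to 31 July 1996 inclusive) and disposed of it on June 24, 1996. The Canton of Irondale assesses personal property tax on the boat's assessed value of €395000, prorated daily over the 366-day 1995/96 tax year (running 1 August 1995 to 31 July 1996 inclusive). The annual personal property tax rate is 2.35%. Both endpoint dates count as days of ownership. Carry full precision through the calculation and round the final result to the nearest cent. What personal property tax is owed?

€8344.11

Days held (August 1, 1995 – June 24, 1996): 329 out of 366
Tax = €395000 × 2.35% × 329/366 = €8344.1052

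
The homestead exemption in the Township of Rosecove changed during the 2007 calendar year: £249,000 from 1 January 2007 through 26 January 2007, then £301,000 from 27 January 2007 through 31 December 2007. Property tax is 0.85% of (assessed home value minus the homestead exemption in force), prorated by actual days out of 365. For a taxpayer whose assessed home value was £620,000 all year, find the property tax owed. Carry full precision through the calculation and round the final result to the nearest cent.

1 January – 26 January 2007: 26 days, exemption £249,000 → (£620,000 − £249,000) × 0.85% × 26/365 = £224.6329
27 January – 31 December 2007: 339 days, exemption £301,000 → (£620,000 − £301,000) × 0.85% × 339/365 = £2,518.3521
Total = £2,742.9849

£2,742.98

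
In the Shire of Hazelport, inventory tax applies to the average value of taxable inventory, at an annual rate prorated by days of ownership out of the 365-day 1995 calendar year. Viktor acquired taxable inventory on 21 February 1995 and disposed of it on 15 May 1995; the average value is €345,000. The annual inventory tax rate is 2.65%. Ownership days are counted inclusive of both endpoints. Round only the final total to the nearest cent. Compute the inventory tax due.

Days held (21 February – 15 May 1995): 84 out of 365
Tax = €345,000 × 2.65% × 84/365 = €2,104.0274

€2,104.03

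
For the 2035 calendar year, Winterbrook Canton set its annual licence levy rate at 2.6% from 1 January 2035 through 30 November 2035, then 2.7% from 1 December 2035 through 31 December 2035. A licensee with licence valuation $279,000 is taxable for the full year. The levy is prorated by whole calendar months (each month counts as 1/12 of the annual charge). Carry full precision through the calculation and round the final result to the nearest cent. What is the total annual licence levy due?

1 January – 30 November 2035: 11 months at 2.6% → $279,000 × 2.6% × 11/12 = $6,649.5000
1 December – 31 December 2035: 1 month at 2.7% → $279,000 × 2.7% × 1/12 = $627.7500
Total = $7,277.2500

$7,277.25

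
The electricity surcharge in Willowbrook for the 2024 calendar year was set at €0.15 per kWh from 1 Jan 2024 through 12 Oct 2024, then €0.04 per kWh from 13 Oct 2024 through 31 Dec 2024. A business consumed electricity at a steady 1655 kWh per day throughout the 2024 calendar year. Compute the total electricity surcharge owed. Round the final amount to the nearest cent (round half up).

1 Jan – 12 Oct 2024: 286 days × 1655 kWh/day = 473,330 kWh at €0.15/kWh → €70999.50
13 Oct – 31 Dec 2024: 80 days × 1655 kWh/day = 132,400 kWh at €0.04/kWh → €5296.00

€76295.50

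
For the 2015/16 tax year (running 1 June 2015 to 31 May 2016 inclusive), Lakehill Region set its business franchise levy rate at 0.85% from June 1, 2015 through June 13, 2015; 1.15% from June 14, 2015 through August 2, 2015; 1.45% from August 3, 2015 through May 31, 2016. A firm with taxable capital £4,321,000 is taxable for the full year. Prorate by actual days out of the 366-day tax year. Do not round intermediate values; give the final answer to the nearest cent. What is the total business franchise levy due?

£59,962.73

June 1 – June 13, 2015: 13 days at 0.85% → £4,321,000 × 0.85% × 13/366 = £1,304.5642
June 14 – August 2, 2015: 50 days at 1.15% → £4,321,000 × 1.15% × 50/366 = £6,788.4563
August 3, 2015 – May 31, 2016: 303 days at 1.45% → £4,321,000 × 1.45% × 303/366 = £51,869.7090
Total = £59,962.7295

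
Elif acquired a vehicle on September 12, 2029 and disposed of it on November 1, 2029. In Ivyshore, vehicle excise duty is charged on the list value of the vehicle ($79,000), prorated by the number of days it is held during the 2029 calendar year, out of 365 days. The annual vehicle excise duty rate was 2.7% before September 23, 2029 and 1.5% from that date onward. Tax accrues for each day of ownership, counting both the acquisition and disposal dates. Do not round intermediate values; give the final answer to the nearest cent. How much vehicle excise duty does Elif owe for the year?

September 12 – September 22, 2029: 11 days at 2.7% → $79,000 × 2.7% × 11/365 = $64.2822
September 23 – November 1, 2029: 40 days at 1.5% → $79,000 × 1.5% × 40/365 = $129.8630
Total = $194.1452

$194.15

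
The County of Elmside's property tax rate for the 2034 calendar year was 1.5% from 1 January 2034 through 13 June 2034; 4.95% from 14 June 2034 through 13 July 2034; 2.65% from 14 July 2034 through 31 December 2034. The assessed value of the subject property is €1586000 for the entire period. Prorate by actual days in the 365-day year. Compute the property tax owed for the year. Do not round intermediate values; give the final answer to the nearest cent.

1 January – 13 June 2034: 164 days at 1.5% → €1586000 × 1.5% × 164/365 = €10689.2055
14 June – 13 July 2034: 30 days at 4.95% → €1586000 × 4.95% × 30/365 = €6452.6301
14 July – 31 December 2034: 171 days at 2.65% → €1586000 × 2.65% × 171/365 = €19690.2986
Total = €36832.1342

€36832.13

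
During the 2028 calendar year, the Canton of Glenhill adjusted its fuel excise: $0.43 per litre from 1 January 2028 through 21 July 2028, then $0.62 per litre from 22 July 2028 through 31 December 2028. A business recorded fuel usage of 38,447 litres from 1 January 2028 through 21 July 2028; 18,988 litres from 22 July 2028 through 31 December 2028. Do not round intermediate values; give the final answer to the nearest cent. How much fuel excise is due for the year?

1 January – 21 July 2028: 38,447 litres at $0.43/litre → $16532.21
22 July – 31 December 2028: 18,988 litres at $0.62/litre → $11772.56

$28304.77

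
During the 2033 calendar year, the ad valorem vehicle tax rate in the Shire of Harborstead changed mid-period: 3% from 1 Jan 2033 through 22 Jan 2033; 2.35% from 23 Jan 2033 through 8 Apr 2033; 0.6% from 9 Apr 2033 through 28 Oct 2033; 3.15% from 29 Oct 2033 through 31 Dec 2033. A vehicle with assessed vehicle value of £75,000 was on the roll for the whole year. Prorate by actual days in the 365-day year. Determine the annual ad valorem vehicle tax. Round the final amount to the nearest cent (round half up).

£1,167.12

1 Jan – 22 Jan 2033: 22 days at 3% → £75,000 × 3% × 22/365 = £135.6164
23 Jan – 8 Apr 2033: 76 days at 2.35% → £75,000 × 2.35% × 76/365 = £366.9863
9 Apr – 28 Oct 2033: 203 days at 0.6% → £75,000 × 0.6% × 203/365 = £250.2740
29 Oct – 31 Dec 2033: 64 days at 3.15% → £75,000 × 3.15% × 64/365 = £414.2466
Total = £1,167.1233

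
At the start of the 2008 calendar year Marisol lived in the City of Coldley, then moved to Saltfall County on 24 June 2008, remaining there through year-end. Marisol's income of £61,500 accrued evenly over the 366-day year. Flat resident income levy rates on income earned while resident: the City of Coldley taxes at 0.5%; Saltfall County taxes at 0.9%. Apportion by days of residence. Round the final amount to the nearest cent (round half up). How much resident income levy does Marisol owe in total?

The City of Coldley, 1 January – 23 June 2008: 175 days → £61,500 × 0.5% × 175/366 = £147.0287
Saltfall County, 24 June – 31 December 2008: 191 days → £61,500 × 0.9% × 191/366 = £288.8484
Total = £435.8770

£435.88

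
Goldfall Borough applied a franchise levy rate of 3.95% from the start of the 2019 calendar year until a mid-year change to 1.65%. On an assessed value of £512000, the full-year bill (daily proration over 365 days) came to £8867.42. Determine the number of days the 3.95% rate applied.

13 days

Let d = days at the first rate; then 365 − d days at the second rate.
£512000 × [3.95%·d + 1.65%·(365−d)] / 365 = £8867.42
Solving gives d = 13, so the new rate took effect on 14 Jan 2019.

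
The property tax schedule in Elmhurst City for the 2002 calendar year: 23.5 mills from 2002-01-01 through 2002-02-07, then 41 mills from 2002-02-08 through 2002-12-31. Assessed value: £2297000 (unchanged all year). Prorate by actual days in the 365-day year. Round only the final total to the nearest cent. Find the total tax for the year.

£89992.05

2002-01-01 to 2002-02-07: 38 days at 23.5 mills → £2297000 × 2.35% × 38/365 = £5619.7836
2002-02-08 to 2002-12-31: 327 days at 41 mills → £2297000 × 4.1% × 327/365 = £84372.2712
Total = £89992.0548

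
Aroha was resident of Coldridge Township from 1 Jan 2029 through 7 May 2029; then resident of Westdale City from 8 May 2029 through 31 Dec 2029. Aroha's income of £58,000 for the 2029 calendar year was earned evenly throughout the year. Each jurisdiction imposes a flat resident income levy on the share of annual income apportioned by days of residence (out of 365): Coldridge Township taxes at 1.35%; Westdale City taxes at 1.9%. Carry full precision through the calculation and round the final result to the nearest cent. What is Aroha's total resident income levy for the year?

£991.01

Coldridge Township, 1 Jan – 7 May 2029: 127 days → £58,000 × 1.35% × 127/365 = £272.4411
Westdale City, 8 May – 31 Dec 2029: 238 days → £58,000 × 1.9% × 238/365 = £718.5644
Total = £991.0055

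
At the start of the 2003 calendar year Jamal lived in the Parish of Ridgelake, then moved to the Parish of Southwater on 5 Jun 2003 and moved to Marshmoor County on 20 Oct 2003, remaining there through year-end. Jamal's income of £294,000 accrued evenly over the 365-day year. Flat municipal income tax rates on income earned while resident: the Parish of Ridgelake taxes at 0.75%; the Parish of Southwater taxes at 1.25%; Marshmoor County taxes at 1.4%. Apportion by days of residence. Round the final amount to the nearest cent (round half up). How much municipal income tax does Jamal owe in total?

£3,138.95

The Parish of Ridgelake, 1 Jan – 4 Jun 2003: 155 days → £294,000 × 0.75% × 155/365 = £936.3699
The Parish of Southwater, 5 Jun – 19 Oct 2003: 137 days → £294,000 × 1.25% × 137/365 = £1,379.3836
Marshmoor County, 20 Oct – 31 Dec 2003: 73 days → £294,000 × 1.4% × 73/365 = £823.2000
Total = £3,138.9534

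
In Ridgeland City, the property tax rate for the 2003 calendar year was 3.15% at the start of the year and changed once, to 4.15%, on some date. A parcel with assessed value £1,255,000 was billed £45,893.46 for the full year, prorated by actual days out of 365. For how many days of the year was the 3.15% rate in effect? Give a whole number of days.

180 days

Let d = days at the first rate; then 365 − d days at the second rate.
£1,255,000 × [3.15%·d + 4.15%·(365−d)] / 365 = £45,893.46
Solving gives d = 180, so the new rate took effect on June 30, 2003.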